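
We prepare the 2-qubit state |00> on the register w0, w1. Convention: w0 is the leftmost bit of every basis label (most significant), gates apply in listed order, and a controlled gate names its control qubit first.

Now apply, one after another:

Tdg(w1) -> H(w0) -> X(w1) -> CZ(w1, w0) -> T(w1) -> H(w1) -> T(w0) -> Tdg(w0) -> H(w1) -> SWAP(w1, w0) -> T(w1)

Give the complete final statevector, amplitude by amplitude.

The final amplitudes are 0 on |00>, 0 on |01>, sqrt(2)*exp(I*pi/4)/2 on |10>, -sqrt(2)*I/2 on |11>. Key observation: the block from step 6 through step 9 cancels to the identity and can be dropped.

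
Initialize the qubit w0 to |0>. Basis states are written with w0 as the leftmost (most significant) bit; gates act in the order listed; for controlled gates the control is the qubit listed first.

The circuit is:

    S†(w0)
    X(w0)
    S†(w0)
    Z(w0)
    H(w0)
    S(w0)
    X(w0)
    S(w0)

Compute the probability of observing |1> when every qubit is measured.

Outcome |1> occurs with probability 1/2.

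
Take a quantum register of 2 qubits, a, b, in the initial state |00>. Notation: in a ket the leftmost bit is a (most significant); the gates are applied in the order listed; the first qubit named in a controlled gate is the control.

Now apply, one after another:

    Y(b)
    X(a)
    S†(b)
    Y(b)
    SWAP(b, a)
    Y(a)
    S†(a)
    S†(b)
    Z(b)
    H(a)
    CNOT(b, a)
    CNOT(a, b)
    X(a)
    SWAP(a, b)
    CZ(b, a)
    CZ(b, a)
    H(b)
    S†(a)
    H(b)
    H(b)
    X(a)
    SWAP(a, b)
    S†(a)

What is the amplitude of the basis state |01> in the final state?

|01> carries amplitude 1/2 in the final state. Key observation: gates 19-20 undo each other exactly, leaving only the rest of the circuit to track.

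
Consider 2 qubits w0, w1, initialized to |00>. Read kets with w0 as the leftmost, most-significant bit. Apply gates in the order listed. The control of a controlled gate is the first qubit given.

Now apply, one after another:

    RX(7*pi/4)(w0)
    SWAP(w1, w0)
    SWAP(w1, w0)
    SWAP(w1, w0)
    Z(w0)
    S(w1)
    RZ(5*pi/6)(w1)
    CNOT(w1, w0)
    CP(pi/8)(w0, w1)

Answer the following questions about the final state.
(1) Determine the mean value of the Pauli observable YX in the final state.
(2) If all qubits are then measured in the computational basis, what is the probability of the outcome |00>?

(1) The expectation value of YX is sqrt(2)*(-sqrt(sqrt(2) + 2)/8 + sqrt(6 - 3*sqrt(2))/8).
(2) The probability of measuring |00> is sqrt(2)/4 + 1/2.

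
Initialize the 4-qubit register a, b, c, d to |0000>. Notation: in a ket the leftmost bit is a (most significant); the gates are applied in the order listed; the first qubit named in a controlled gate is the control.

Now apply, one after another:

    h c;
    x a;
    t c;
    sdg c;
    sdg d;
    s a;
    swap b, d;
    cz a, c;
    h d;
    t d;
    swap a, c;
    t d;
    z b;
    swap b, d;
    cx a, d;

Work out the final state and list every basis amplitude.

The resulting statevector has amplitude I/2 on |0010>, -1/2 on |0110>, -exp(I*pi/4)/2 on |1011>, -exp(3*I*pi/4)/2 on |1111>, and 0 on every other basis state.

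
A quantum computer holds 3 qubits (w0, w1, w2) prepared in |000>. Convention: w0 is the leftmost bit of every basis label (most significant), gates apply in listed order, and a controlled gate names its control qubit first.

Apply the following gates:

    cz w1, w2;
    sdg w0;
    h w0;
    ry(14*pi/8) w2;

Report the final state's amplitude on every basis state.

The final amplitudes are -sqrt(2*sqrt(2) + 4)/4 on |000>, sqrt(4 - 2*sqrt(2))/4 on |001>, 0 on |010>, 0 on |011>, -sqrt(2*sqrt(2) + 4)/4 on |100>, sqrt(4 - 2*sqrt(2))/4 on |101>, 0 on |110>, 0 on |111>.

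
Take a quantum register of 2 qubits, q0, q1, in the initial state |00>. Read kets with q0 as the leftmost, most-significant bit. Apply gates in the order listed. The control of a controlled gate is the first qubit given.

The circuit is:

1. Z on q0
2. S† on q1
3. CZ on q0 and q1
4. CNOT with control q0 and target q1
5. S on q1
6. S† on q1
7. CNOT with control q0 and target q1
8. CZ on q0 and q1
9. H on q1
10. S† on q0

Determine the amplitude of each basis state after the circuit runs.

The final amplitudes are sqrt(2)/2 on |00>, sqrt(2)/2 on |01>, 0 on |10>, 0 on |11>. Key observation: gates 3-8 undo each other exactly, leaving only the rest of the circuit to track.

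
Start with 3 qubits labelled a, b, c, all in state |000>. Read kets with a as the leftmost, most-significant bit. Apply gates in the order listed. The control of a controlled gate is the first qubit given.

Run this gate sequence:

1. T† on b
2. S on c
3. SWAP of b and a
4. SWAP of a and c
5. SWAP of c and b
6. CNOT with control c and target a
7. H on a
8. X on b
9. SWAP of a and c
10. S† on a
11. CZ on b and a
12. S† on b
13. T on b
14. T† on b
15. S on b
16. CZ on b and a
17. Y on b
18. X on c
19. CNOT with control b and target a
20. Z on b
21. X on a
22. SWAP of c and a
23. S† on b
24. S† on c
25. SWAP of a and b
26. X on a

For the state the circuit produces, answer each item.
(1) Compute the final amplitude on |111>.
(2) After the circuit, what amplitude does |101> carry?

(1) The final state's coefficient on |111> equals -sqrt(2)/2.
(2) The amplitude on |101> is -sqrt(2)/2.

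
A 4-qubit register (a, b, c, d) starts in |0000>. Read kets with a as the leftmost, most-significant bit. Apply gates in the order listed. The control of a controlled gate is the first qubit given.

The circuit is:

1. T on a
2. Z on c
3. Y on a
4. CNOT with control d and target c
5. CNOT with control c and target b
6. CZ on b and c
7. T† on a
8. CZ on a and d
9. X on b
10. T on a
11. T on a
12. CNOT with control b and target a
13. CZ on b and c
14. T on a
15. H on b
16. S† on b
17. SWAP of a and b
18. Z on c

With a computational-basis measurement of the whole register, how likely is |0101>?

The probability of measuring |0101> is 0.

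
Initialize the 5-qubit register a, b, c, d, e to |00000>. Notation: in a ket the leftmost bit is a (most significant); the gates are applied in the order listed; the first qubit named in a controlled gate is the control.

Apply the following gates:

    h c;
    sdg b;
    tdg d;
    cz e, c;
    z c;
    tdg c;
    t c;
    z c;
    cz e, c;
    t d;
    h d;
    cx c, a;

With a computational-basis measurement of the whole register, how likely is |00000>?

A full measurement returns |00000> with probability 1/4. Key observation: the block from step 3 through step 10 cancels to the identity and can be dropped.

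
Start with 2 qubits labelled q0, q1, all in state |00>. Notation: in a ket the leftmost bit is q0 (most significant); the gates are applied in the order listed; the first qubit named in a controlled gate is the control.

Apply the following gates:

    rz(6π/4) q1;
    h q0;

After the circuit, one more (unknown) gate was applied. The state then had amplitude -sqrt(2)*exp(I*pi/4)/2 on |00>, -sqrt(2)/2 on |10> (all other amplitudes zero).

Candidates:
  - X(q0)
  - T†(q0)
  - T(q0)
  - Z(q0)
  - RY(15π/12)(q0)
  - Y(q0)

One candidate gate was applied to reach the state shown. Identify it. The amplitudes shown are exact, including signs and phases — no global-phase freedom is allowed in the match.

It was T†(q0) that produced the state shown.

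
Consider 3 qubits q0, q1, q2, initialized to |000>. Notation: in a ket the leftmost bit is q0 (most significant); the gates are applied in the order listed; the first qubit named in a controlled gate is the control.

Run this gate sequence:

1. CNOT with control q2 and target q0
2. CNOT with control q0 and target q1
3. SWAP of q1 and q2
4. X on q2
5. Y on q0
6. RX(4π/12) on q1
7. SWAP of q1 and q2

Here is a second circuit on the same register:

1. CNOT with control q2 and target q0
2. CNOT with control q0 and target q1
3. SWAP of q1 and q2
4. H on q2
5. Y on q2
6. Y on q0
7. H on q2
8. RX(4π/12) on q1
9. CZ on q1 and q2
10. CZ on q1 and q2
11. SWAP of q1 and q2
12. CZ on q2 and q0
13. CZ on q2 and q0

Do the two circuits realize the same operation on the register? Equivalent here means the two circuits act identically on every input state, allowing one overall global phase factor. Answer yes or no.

No: there is an input state on which the two circuits produce genuinely different outputs (not merely differing by a phase).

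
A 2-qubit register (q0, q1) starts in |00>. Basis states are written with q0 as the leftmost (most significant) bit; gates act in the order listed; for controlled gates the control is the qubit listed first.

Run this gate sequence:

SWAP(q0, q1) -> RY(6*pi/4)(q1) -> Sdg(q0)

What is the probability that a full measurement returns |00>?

The probability of measuring |00> is 1/2.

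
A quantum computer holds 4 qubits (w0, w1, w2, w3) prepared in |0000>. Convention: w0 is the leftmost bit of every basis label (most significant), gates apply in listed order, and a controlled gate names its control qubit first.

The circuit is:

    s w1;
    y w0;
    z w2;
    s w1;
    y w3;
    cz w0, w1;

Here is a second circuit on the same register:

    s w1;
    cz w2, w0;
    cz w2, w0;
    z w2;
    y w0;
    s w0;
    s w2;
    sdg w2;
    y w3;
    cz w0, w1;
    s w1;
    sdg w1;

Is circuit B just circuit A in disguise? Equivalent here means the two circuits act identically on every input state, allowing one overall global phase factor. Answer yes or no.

No, they are not equivalent — no single phase factor reconciles the two unitaries.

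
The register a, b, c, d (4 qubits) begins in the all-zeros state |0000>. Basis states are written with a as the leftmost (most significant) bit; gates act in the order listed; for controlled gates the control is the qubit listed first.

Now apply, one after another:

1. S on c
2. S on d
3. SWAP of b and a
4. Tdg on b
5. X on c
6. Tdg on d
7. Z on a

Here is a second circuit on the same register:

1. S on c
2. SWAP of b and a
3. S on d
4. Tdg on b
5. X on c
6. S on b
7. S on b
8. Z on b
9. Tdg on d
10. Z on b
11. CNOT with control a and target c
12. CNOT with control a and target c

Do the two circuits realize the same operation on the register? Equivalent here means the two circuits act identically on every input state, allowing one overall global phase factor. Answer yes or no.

No, they are not equivalent — no single phase factor reconciles the two unitaries.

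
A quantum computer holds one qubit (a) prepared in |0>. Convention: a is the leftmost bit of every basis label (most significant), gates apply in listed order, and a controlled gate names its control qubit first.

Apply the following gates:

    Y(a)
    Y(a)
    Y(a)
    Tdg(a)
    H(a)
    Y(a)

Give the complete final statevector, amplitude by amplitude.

The final amplitudes are sqrt(2)*exp(3*I*pi/4)/2 on |0>, sqrt(2)*exp(3*I*pi/4)/2 on |1>.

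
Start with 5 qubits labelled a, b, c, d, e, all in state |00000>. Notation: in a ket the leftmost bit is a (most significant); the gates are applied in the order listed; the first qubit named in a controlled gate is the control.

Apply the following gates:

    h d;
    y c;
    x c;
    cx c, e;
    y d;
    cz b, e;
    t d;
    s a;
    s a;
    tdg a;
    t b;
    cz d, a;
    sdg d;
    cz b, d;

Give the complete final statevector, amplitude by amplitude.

After the circuit, the state carries amplitude sqrt(2)/2 on |00000>, sqrt(2)*exp(3*I*pi/4)/2 on |00010>, and 0 on every other basis state.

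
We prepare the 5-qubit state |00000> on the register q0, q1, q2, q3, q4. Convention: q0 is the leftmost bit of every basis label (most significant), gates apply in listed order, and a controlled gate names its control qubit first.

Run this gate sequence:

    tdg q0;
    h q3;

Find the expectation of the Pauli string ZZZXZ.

The observable ZZZXZ averages to 1.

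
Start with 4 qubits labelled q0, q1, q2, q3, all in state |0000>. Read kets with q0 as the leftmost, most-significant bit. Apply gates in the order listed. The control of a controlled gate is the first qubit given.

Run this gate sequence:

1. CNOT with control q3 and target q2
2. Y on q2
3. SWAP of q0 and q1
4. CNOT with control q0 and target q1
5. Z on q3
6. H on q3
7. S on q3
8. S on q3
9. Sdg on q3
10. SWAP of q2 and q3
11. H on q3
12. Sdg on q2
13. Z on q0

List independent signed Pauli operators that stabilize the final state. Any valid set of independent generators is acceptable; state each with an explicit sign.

One valid set of independent stabilizer generators is +IIXI, -IIIX, +ZIII, +IZII (any independent generating set of the same group is equally correct).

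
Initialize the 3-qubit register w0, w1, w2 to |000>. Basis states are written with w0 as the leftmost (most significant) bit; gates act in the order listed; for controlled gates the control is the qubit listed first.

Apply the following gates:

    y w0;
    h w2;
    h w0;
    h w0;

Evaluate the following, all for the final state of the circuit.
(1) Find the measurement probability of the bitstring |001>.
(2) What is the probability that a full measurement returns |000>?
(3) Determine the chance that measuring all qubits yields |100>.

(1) A full measurement returns |001> with probability 0. Key observation: gates 3-4 undo each other exactly, leaving only the rest of the circuit to track.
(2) Outcome |000> occurs with probability 0.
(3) Outcome |100> occurs with probability 1/2.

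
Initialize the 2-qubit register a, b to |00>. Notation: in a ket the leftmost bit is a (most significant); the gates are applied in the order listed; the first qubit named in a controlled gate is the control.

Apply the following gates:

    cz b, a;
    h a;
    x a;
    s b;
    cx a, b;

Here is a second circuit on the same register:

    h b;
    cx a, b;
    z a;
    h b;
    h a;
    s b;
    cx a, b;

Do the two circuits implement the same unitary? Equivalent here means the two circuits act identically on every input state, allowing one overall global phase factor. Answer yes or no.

Yes, they are equivalent — the unitaries differ by at most a global phase.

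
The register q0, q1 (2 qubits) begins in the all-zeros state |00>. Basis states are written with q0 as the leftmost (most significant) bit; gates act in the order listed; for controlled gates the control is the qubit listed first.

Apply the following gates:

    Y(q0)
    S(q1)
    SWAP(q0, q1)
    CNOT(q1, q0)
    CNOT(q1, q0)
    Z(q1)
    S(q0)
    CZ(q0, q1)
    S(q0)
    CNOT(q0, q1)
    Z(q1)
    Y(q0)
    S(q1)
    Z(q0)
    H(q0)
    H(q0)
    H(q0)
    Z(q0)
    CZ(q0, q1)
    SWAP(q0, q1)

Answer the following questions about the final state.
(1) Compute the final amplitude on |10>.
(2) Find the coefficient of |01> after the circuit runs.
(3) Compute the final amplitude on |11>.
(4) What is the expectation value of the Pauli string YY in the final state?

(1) The final state's coefficient on |10> equals sqrt(2)*I/2. Key observation: the block from step 16 through step 17 cancels to the identity and can be dropped.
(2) The amplitude on |01> is 0.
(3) |11> carries amplitude -sqrt(2)*I/2 in the final state.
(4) The expectation value of YY is 0.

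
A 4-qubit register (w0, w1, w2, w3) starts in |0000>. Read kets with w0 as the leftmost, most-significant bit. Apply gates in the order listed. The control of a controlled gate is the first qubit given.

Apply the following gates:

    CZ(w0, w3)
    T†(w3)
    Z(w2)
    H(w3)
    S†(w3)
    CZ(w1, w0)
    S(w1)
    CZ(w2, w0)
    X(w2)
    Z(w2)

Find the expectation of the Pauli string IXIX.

The observable IXIX averages to 0.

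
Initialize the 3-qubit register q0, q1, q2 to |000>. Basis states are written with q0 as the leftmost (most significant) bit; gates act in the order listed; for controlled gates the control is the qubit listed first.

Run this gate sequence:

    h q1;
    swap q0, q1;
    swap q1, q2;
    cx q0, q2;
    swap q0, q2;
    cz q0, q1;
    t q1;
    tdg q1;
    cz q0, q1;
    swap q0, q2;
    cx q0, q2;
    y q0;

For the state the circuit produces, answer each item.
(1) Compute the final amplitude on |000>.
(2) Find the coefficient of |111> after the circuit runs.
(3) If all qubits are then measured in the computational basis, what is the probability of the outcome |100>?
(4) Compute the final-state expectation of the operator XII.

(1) The final state's coefficient on |000> equals -sqrt(2)*I/2. Key observation: steps 4-11 multiply out to the identity, so the circuit reduces to the remaining gates.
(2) |111> carries amplitude 0 in the final state.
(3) A full measurement returns |100> with probability 1/2.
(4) The expectation value of XII is -1.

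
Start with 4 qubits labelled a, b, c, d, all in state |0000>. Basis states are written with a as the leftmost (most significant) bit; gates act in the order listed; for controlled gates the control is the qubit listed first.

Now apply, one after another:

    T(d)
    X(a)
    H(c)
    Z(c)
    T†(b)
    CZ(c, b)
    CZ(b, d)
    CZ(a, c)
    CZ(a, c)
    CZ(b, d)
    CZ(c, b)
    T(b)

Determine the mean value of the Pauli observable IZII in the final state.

The expectation value of IZII is 1. Key observation: steps 5-12 multiply out to the identity, so the circuit reduces to the remaining gates.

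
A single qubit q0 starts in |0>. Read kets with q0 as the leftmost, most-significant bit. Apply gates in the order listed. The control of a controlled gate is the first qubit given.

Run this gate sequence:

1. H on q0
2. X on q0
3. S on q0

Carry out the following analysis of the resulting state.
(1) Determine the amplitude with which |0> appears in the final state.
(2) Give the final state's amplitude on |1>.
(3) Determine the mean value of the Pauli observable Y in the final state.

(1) The final state's coefficient on |0> equals sqrt(2)/2.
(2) The final state's coefficient on |1> equals sqrt(2)*I/2.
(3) The observable Y averages to 1.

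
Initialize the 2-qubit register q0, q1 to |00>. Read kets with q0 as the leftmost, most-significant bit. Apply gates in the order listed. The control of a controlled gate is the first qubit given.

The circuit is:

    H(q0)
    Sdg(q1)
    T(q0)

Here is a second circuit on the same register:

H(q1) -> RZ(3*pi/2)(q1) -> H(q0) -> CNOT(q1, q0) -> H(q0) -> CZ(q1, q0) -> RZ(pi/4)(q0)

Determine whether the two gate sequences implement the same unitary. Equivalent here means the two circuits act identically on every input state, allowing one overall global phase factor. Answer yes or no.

No, they are not equivalent — no single phase factor reconciles the two unitaries.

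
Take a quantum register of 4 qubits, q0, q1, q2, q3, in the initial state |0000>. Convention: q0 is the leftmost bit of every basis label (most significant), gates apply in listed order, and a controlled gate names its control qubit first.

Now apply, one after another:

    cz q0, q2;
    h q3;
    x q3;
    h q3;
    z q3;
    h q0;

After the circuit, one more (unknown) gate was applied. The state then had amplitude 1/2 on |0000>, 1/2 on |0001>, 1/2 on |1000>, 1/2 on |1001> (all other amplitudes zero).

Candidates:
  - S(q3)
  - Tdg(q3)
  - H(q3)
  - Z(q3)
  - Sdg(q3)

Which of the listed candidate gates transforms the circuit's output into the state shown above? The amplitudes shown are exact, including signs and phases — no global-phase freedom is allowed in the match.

It was H(q3) that produced the state shown. Key observation: gates 2-5 undo each other exactly, leaving only the rest of the circuit to track.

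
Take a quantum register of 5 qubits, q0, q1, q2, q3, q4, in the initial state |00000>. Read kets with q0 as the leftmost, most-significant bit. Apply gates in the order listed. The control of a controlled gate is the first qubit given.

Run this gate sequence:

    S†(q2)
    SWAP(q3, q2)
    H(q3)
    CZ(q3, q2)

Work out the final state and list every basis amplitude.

After the circuit, the state carries amplitude sqrt(2)/2 on |00000>, sqrt(2)/2 on |00010>, and 0 on every other basis state.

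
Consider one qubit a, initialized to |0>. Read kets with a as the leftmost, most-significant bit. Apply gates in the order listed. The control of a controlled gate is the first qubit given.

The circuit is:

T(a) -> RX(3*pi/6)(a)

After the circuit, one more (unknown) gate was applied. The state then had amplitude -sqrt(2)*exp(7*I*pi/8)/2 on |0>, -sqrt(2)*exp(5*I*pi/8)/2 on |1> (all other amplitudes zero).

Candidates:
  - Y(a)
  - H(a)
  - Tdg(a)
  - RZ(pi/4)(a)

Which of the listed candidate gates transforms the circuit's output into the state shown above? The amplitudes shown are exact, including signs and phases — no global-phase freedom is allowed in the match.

The unique candidate consistent with the amplitudes is RZ(pi/4)(a).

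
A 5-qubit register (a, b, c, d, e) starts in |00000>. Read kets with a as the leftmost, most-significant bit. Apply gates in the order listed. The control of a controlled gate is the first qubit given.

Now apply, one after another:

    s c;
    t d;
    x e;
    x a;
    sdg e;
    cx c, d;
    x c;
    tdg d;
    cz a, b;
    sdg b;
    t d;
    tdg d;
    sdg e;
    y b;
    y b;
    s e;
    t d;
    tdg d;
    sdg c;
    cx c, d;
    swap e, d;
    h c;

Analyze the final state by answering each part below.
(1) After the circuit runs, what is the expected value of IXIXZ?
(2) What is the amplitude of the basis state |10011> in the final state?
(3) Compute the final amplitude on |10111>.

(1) In the final state, IXIXZ has expectation 0.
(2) The amplitude on |10011> is -sqrt(2)/2.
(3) |10111> carries amplitude sqrt(2)/2 in the final state.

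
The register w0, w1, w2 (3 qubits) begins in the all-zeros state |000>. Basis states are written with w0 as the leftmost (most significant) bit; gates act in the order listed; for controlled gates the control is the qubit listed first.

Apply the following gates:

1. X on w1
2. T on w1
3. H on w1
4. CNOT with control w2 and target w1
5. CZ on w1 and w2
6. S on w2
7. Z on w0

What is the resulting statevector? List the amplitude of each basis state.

The resulting statevector has amplitude sqrt(2)*exp(I*pi/4)/2 on |000>, -sqrt(2)*exp(I*pi/4)/2 on |010>, and 0 on every other basis state.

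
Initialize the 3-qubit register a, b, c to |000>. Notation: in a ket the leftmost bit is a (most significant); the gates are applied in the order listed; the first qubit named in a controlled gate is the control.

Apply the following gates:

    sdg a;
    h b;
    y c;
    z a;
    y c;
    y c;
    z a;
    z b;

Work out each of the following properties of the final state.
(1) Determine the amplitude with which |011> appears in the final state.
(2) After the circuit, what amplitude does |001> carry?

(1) The final state's coefficient on |011> equals -sqrt(2)*I/2. Key observation: the block from step 4 through step 7 cancels to the identity and can be dropped.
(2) The final state's coefficient on |001> equals sqrt(2)*I/2.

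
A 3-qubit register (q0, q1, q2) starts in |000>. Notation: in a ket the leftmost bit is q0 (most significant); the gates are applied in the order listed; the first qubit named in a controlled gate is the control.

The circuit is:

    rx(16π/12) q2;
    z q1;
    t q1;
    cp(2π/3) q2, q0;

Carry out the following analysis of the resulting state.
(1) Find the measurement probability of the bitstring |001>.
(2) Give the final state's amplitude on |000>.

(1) A full measurement returns |001> with probability 3/4.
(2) |000> carries amplitude -1/2 in the final state.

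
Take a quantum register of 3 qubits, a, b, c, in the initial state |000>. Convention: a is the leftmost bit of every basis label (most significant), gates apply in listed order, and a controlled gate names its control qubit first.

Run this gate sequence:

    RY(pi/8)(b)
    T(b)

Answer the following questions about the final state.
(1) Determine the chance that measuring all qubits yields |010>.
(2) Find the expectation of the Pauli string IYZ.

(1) Outcome |010> occurs with probability sin(pi/16)**2.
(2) In the final state, IYZ has expectation sqrt(4 - 2*sqrt(2))/4.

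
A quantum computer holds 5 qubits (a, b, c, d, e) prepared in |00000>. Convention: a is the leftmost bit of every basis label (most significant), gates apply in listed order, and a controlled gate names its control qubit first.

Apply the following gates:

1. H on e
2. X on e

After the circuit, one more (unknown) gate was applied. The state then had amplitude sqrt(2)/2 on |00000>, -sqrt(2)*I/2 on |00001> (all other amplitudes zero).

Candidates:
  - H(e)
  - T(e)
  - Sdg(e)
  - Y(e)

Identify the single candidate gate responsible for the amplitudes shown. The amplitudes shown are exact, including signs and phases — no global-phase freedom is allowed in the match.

The applied gate was Sdg(e).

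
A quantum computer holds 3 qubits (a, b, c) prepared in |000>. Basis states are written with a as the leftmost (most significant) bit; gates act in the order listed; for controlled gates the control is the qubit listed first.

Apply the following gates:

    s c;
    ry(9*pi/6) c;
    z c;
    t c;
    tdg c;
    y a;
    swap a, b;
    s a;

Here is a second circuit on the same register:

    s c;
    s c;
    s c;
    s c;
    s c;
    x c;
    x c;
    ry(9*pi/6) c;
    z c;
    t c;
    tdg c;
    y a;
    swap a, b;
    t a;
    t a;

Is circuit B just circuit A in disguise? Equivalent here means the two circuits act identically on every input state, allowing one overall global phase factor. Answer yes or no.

Yes — the two circuits implement the same unitary up to a global phase.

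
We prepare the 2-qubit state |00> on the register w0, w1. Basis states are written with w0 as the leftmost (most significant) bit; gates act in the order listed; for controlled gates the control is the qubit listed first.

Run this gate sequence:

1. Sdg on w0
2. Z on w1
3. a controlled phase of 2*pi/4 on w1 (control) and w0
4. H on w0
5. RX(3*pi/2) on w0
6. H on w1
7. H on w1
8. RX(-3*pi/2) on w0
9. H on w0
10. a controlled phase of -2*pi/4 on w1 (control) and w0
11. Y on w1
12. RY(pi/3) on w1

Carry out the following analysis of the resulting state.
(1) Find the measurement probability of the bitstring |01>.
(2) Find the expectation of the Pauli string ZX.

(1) A full measurement returns |01> with probability 3/4. Key observation: the block from step 3 through step 10 cancels to the identity and can be dropped.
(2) The observable ZX averages to -sqrt(3)/2.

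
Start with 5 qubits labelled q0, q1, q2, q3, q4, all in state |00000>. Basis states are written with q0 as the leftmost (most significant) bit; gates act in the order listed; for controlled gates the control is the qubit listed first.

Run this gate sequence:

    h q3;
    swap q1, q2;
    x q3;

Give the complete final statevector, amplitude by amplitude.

The final amplitudes are sqrt(2)/2 on |00000>, sqrt(2)/2 on |00010>, and 0 on every other basis state.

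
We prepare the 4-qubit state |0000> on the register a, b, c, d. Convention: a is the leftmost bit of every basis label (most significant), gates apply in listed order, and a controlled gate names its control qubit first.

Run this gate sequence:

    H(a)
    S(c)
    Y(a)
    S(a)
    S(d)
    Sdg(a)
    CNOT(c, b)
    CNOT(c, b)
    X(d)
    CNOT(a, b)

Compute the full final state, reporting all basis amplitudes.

After the circuit, the state carries amplitude -sqrt(2)*I/2 on |0001>, sqrt(2)*I/2 on |1101>, and 0 on every other basis state.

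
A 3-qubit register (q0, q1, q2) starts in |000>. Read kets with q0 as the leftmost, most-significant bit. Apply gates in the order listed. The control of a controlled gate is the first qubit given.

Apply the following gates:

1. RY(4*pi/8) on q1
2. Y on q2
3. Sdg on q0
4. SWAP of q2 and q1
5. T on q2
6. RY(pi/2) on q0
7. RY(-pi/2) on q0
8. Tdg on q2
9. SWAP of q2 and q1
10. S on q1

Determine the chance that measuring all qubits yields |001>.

The probability of measuring |001> is 1/2. Key observation: gates 4-9 undo each other exactly, leaving only the rest of the circuit to track.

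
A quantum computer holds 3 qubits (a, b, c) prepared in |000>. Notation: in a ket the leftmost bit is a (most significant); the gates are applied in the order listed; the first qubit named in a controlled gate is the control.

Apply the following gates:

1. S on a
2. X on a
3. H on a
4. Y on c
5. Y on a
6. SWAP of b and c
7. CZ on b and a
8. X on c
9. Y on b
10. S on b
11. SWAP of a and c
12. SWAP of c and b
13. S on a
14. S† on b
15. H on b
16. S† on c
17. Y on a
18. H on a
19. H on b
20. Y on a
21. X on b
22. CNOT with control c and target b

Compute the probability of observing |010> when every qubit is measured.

The probability of measuring |010> is 1/4.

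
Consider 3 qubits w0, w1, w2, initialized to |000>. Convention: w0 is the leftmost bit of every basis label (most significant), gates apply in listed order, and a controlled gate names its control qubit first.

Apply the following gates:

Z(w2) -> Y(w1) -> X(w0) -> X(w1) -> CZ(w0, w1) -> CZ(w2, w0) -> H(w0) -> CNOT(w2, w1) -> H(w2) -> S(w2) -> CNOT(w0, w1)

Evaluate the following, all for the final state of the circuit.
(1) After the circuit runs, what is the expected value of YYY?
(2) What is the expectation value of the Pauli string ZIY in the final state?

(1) The expectation value of YYY is 1.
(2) The observable ZIY averages to 0.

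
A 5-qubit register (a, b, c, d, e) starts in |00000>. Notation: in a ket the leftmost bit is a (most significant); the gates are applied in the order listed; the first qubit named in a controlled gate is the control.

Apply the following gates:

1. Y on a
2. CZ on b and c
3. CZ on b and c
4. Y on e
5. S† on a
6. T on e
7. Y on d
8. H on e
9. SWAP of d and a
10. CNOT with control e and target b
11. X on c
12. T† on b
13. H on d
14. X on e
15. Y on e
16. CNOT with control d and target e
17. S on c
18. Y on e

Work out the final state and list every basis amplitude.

The final amplitudes are -exp(3*I*pi/4)/2 on |10101>, -exp(3*I*pi/4)/2 on |10110>, I/2 on |11100>, I/2 on |11111>, and 0 on every other basis state. Key observation: steps 2-3 multiply out to the identity, so the circuit reduces to the remaining gates.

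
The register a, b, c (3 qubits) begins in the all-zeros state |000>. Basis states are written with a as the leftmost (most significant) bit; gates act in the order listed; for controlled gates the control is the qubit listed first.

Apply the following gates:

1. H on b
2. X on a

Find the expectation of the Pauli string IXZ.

In the final state, IXZ has expectation 1.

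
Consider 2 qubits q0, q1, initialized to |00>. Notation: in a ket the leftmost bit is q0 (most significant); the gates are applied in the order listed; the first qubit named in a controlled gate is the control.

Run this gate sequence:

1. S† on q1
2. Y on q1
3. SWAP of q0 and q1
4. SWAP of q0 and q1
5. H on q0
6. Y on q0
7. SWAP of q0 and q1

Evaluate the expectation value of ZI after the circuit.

The expectation value of ZI is -1.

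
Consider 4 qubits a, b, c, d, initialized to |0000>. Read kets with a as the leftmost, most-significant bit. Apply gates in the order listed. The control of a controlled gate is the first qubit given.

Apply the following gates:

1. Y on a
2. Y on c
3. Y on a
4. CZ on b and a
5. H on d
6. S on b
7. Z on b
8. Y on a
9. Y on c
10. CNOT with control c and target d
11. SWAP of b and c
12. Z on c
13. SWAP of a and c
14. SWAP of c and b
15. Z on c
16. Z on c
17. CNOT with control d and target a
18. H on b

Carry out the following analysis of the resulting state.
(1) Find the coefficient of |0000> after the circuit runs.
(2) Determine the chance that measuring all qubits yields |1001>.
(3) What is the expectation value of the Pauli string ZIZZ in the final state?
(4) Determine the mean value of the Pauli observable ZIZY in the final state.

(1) The amplitude on |0000> is I/2.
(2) The probability of measuring |1001> is 1/4.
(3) The expectation value of ZIZZ is 1.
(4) In the final state, ZIZY has expectation 0.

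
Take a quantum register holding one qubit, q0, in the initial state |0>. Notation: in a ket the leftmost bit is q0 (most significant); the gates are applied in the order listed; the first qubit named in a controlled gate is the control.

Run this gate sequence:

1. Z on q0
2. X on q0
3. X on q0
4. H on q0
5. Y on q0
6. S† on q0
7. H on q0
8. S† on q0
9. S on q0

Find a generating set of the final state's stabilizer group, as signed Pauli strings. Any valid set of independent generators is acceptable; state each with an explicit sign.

The final state is stabilized by the group generated by -Y; other independent generating sets are equally valid.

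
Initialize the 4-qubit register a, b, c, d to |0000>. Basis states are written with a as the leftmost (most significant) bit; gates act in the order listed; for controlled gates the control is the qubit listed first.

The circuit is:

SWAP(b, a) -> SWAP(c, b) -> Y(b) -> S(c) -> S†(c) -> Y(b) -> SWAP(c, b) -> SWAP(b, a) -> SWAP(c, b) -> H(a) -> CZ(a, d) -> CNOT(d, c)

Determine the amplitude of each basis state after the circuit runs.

The final amplitudes are sqrt(2)/2 on |0000>, sqrt(2)/2 on |1000>, and 0 on every other basis state. Key observation: steps 1-8 multiply out to the identity, so the circuit reduces to the remaining gates.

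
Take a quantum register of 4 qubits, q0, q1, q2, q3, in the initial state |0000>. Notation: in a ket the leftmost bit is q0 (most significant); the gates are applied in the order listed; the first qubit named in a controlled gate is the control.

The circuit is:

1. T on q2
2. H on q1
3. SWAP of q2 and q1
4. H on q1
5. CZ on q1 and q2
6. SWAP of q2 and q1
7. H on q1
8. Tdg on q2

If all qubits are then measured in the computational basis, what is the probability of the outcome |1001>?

A full measurement returns |1001> with probability 0.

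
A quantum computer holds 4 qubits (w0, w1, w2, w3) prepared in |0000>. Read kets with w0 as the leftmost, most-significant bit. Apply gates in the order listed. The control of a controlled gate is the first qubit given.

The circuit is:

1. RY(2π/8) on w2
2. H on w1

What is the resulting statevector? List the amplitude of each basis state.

The resulting statevector has amplitude sqrt(2*sqrt(2) + 4)/4 on |0000>, sqrt(4 - 2*sqrt(2))/4 on |0010>, sqrt(2*sqrt(2) + 4)/4 on |0100>, sqrt(4 - 2*sqrt(2))/4 on |0110>, and 0 on every other basis state.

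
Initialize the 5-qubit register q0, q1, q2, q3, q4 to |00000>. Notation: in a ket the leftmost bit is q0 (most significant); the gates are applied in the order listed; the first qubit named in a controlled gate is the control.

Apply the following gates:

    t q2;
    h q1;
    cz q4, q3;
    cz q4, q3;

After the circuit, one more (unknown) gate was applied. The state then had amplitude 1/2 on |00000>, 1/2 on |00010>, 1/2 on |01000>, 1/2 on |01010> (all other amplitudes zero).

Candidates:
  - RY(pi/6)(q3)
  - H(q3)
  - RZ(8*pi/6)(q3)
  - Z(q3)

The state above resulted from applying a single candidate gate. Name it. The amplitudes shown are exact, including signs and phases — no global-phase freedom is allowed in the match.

The applied gate was H(q3). Key observation: gates 3-4 undo each other exactly, leaving only the rest of the circuit to track.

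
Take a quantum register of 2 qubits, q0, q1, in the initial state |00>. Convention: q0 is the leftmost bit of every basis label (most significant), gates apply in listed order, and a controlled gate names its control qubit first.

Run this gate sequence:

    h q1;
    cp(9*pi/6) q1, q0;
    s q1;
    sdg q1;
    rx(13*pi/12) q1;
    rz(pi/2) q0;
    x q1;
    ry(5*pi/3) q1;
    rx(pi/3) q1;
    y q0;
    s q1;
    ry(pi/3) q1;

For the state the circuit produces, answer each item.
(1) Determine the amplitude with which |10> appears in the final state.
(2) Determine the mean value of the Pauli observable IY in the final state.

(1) The final state's coefficient on |10> equals -sqrt(2*sqrt(2) + 4)*exp(I*pi/4)/16 - sqrt(12 - 6*sqrt(2))*exp(I*pi/4)/16 - sqrt(4 - 2*sqrt(2))*exp(3*I*pi/4)/16 + sqrt(12 - 6*sqrt(2))*exp(3*I*pi/4)/8 + sqrt(6*sqrt(2) + 12)*exp(3*I*pi/4)/16 + sqrt(6*sqrt(2) + 12)*exp(I*pi/4)/8.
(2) The observable IY averages to 1/2.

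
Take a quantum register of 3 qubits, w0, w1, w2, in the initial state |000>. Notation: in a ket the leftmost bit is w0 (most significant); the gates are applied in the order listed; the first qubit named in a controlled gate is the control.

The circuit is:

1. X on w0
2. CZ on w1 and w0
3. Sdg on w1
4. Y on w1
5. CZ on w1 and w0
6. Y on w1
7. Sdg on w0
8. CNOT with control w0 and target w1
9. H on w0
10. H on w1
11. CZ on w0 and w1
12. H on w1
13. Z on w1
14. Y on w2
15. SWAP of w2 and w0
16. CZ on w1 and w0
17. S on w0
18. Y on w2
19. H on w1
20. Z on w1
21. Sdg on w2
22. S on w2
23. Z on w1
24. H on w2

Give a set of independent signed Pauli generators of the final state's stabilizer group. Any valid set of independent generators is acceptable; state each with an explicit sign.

One valid set of independent stabilizer generators is +IXX, -ZII, +IZZ (any independent generating set of the same group is equally correct). Key observation: the block from step 20 through step 23 cancels to the identity and can be dropped.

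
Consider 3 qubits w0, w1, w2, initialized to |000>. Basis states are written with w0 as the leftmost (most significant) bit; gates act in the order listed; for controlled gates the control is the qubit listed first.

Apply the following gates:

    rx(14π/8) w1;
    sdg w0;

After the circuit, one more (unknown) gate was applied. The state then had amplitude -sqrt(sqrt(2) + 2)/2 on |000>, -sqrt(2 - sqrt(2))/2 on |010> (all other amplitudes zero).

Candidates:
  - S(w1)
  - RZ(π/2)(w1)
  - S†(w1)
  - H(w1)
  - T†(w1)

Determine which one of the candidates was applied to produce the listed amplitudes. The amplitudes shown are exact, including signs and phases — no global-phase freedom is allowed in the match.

It was S†(w1) that produced the state shown.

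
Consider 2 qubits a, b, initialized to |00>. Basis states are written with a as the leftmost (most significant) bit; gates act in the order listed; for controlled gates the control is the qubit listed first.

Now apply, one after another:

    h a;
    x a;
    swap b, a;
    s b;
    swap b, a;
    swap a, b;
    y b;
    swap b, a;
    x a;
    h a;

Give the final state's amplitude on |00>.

The final state's coefficient on |00> equals 1/2 + I/2.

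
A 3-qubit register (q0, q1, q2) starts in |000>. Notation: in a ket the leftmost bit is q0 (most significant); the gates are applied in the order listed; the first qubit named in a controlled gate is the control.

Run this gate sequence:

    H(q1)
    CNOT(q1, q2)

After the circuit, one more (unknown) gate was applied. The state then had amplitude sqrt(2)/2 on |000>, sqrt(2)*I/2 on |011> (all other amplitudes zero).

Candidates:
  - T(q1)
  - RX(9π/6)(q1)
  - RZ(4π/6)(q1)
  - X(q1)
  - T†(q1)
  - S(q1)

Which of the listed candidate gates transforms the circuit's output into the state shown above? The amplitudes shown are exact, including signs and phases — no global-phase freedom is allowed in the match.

The applied gate was S(q1).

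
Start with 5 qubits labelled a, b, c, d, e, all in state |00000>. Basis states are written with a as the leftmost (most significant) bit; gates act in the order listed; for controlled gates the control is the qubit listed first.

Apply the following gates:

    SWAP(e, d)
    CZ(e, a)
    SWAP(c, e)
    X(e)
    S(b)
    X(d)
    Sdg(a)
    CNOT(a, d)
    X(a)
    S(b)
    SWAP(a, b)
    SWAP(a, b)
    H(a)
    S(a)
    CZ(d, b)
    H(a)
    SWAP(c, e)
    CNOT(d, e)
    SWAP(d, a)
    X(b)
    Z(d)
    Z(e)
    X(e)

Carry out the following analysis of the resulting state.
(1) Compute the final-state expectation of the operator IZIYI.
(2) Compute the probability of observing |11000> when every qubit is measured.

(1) The observable IZIYI averages to 1. Key observation: gates 11-12 undo each other exactly, leaving only the rest of the circuit to track.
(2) Outcome |11000> occurs with probability 0.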